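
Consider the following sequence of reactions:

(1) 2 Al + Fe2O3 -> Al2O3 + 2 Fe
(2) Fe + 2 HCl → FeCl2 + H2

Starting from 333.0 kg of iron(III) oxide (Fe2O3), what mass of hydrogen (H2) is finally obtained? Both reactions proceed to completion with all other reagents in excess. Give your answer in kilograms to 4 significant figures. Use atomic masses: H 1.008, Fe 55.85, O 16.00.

M(Fe2O3) = 2(55.85) + 3(16.00) = 159.70 g/mol.
M(H2) = 2(1.008) = 2.016 g/mol.
333.0 kg = 333000 g.
n(Fe2O3) = 333000 / 159.70 = 2085.2 mol.
Step 1 gives a 1:2 ratio of Fe2O3 to Fe, so n(Fe) = 4170.3 mol.
In step 2 the Fe:H2 ratio is 1:1, so n(H2) = 4170.3 mol.
Mass of H2 = 4170.3 × 2.016 = 8407.4 g = 8.407 kg.

8.407 kg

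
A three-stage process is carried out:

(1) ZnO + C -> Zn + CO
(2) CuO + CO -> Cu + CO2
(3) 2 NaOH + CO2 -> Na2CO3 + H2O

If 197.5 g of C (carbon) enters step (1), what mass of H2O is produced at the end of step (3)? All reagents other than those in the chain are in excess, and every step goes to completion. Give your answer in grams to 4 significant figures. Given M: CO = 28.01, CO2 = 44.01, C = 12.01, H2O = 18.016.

n(C) = 197.5 / 12.01 = 16.445 mol.
Reaction (1): C→CO ratio 1:1 ⇒ n(CO) = 16.445 mol.
Reaction (2): CO→CO2 ratio 1:1 ⇒ n(CO2) = 16.445 mol.
Reaction (3): CO2→H2O ratio 1:1 ⇒ n(H2O) = 16.445 mol.
Mass of H2O = 16.445 × 18.016 = 296.27 g.

296.3 g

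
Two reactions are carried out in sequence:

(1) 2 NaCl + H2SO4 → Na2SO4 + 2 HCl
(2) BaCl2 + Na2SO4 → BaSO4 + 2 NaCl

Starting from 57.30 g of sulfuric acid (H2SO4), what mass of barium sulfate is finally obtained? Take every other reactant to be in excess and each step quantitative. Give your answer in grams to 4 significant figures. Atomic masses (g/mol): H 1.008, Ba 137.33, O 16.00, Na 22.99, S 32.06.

M(H2SO4) = 2(1.008) + 32.06 + 4(16.00) = 98.076 g/mol.
M(BaSO4) = 137.33 + 32.06 + 4(16.00) = 233.39 g/mol.
n(H2SO4) = 57.300 / 98.076 = 0.58424 mol.
Step 1 gives a 1:1 ratio of H2SO4 to Na2SO4, so n(Na2SO4) = 0.58424 mol.
In step 2 the Na2SO4:BaSO4 ratio is 1:1, so n(BaSO4) = 0.58424 mol.
Mass of BaSO4 = 0.58424 × 233.39 = 136.36 g.

136.4 g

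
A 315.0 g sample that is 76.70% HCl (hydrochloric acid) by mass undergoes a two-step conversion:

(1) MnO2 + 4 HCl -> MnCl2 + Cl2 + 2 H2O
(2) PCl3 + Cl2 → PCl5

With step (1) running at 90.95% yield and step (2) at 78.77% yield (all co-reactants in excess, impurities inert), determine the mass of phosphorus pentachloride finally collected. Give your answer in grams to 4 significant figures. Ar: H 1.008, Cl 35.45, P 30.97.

247.1 g

Pure HCl = 315.0 × 0.7670 = 241.60 g.
M(HCl) = 1.008 + 35.45 = 36.458 g/mol.
M(PCl5) = 30.97 + 5(35.45) = 208.22 g/mol.
n(HCl) = 241.60 / 36.458 = 6.6269 mol.
Step 1 (HCl:Cl2 = 4:1): theoretical n(Cl2) = 1.6567 mol; at 90.95% yield, n(Cl2) = 1.5068 mol.
Step 2 (Cl2:PCl5 = 1:1): theoretical n(PCl5) = 1.5068 mol, so theoretical mass = 1.5068 × 208.22 = 313.75 g.
At 78.77% yield, actual mass of PCl5 = 313.75 × 0.7877 = 247.14 g.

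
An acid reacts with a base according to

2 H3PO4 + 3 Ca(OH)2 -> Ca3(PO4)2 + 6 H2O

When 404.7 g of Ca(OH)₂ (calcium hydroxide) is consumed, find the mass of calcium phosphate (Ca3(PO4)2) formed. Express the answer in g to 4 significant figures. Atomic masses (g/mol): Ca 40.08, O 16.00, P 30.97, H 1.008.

564.7 g

M(Ca(OH)2) = 40.08 + 2(16.00) + 2(1.008) = 74.096 g/mol.
M(Ca3(PO4)2) = 3(40.08) + 2(30.97) + 8(16.00) = 310.18 g/mol.
n(Ca(OH)2) = 404.70 g / 74.096 g/mol = 5.4618 mol.
From the equation the Ca(OH)2:Ca3(PO4)2 mole ratio is 3:1, so n(Ca3(PO4)2) = 5.4618 × 1/3 = 1.8206 mol.
Mass of Ca3(PO4)2 = 1.8206 mol × 310.18 g/mol = 564.72 g.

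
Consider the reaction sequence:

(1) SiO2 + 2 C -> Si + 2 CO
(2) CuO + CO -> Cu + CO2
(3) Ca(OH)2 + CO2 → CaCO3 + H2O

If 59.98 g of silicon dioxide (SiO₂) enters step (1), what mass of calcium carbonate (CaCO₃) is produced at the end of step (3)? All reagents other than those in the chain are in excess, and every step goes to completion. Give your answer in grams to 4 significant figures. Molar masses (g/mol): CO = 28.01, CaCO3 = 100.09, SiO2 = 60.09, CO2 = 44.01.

199.8 g

n(SiO2) = 59.98 / 60.09 = 0.99817 mol.
Reaction (1): SiO2→CO ratio 1:2 ⇒ n(CO) = 1.9963 mol.
Reaction (2): CO→CO2 ratio 1:1 ⇒ n(CO2) = 1.9963 mol.
Reaction (3): CO2→CaCO3 ratio 1:1 ⇒ n(CaCO3) = 1.9963 mol.
Mass of CaCO3 = 1.9963 × 100.09 = 199.81 g.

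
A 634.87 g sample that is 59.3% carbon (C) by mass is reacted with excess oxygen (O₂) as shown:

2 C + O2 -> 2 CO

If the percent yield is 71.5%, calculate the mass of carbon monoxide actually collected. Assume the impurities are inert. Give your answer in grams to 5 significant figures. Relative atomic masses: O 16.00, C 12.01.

Pure C available = 634.87 g × 0.593 = 376.478 g.
M(C) = 12.01 g/mol.
M(CO) = 12.01 + 16.00 = 28.01 g/mol.
n(C) = 376.478 g / 12.01 g/mol = 31.3470 mol.
From the equation the C:CO mole ratio is 2:2, so n(CO) = 31.3470 × 2/2 = 31.3470 mol.
Mass of CO = 31.3470 mol × 28.01 g/mol = 878.030 g.
Actual mass collected = 878.030 g × 0.715 = 627.792 g.

627.79 g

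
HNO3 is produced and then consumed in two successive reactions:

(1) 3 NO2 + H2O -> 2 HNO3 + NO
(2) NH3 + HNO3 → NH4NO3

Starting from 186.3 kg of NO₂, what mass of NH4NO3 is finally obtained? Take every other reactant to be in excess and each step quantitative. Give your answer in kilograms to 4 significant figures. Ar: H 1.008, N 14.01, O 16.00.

216.1 kg

M(NO2) = 14.01 + 2(16.00) = 46.01 g/mol.
M(NH4NO3) = 2(14.01) + 4(1.008) + 3(16.00) = 80.052 g/mol.
186.3 kg = 186300 g.
n(NO2) = 186300 / 46.01 = 4049.1 mol.
Step 1 gives a 3:2 ratio of NO2 to HNO3, so n(HNO3) = 2699.4 mol.
In step 2 the HNO3:NH4NO3 ratio is 1:1, so n(NH4NO3) = 2699.4 mol.
Mass of NH4NO3 = 2699.4 × 80.052 = 216090 g = 216.1 kg.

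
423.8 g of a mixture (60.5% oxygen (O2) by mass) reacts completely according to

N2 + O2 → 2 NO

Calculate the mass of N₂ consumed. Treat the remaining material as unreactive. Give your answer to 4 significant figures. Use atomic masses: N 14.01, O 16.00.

224.5 g

Mass of pure O2 = 423.8 g × 0.605 = 256.40 g.
M(O2) = 2(16.00) = 32.00 g/mol.
M(N2) = 2(14.01) = 28.02 g/mol.
n(O2) = 256.40 g / 32.00 g/mol = 8.0125 mol.
From the equation the O2:N2 mole ratio is 1:1, so n(N2) = 8.0125 × 1/1 = 8.0125 mol.
Mass of N2 = 8.0125 mol × 28.02 g/mol = 224.51 g.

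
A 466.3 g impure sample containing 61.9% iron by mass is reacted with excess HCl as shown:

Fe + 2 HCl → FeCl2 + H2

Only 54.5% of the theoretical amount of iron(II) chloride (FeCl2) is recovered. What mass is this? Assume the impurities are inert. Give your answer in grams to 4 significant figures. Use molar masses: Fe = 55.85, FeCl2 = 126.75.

Pure Fe available = 466.3 g × 0.619 = 288.64 g.
n(Fe) = 288.64 g / 55.85 g/mol = 5.1681 mol.
From the equation the Fe:FeCl2 mole ratio is 1:1, so n(FeCl2) = 5.1681 × 1/1 = 5.1681 mol.
Mass of FeCl2 = 5.1681 mol × 126.75 g/mol = 655.06 g.
Actual mass collected = 655.06 g × 0.545 = 357.01 g.

357.0 g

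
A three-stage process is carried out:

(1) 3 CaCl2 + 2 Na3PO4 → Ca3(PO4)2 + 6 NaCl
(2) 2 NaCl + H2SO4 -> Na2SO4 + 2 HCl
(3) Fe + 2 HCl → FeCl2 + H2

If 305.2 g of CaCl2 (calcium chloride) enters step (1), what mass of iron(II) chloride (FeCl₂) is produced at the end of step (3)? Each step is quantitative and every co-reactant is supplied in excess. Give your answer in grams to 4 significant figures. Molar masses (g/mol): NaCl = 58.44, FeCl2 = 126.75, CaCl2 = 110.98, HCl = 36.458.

348.6 g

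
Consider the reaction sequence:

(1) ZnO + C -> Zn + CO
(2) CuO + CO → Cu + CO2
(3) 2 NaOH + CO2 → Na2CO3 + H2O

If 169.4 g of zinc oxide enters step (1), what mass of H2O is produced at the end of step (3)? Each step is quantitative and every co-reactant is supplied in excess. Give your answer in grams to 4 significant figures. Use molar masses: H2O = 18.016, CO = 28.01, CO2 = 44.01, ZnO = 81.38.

n(ZnO) = 169.4 / 81.38 = 2.0816 mol.
Reaction (1): ZnO→CO ratio 1:1 ⇒ n(CO) = 2.0816 mol.
Reaction (2): CO→CO2 ratio 1:1 ⇒ n(CO2) = 2.0816 mol.
Reaction (3): CO2→H2O ratio 1:1 ⇒ n(H2O) = 2.0816 mol.
Mass of H2O = 2.0816 × 18.016 = 37.502 g.

37.50 g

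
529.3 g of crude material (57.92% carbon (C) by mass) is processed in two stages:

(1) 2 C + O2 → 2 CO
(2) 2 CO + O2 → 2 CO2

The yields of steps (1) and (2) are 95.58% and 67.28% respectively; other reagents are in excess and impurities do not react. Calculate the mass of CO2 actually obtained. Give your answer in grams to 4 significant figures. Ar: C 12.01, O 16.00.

722.4 g

Pure C = 529.3 × 0.5792 = 306.57 g.
M(C) = 12.01 g/mol.
M(CO2) = 12.01 + 2(16.00) = 44.01 g/mol.
n(C) = 306.57 / 12.01 = 25.526 mol.
Step 1 (C:CO = 2:2): theoretical n(CO) = 25.526 mol; at 95.58% yield, n(CO) = 24.398 mol.
Step 2 (CO:CO2 = 2:2): theoretical n(CO2) = 24.398 mol, so theoretical mass = 24.398 × 44.01 = 1073.8 g.
At 67.28% yield, actual mass of CO2 = 1073.8 × 0.6728 = 722.42 g.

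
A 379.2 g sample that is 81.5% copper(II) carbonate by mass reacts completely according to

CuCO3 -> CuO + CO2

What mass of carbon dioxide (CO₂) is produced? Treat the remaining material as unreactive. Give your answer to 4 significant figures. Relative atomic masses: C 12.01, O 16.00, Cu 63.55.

110.1 g

Mass of pure CuCO3 = 379.2 g × 0.815 = 309.05 g.
M(CuCO3) = 63.55 + 12.01 + 3(16.00) = 123.56 g/mol.
M(CO2) = 12.01 + 2(16.00) = 44.01 g/mol.
n(CuCO3) = 309.05 g / 123.56 g/mol = 2.5012 mol.
From the equation the CuCO3:CO2 mole ratio is 1:1, so n(CO2) = 2.5012 × 1/1 = 2.5012 mol.
Mass of CO2 = 2.5012 mol × 44.01 g/mol = 110.08 g.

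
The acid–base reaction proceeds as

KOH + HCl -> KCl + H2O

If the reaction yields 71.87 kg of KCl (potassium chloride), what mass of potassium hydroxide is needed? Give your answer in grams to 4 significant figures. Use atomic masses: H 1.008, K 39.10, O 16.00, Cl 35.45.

54090 g

M(KCl) = 39.10 + 35.45 = 74.55 g/mol.
M(KOH) = 39.10 + 16.00 + 1.008 = 56.108 g/mol.
Convert: 71.87 kg = 71870 g.
n(KCl) = 71870 g / 74.55 g/mol = 964.05 mol.
From the equation the KCl:KOH mole ratio is 1:1, so n(KOH) = 964.05 × 1/1 = 964.05 mol.
Mass of KOH = 964.05 mol × 56.108 g/mol = 54091 g.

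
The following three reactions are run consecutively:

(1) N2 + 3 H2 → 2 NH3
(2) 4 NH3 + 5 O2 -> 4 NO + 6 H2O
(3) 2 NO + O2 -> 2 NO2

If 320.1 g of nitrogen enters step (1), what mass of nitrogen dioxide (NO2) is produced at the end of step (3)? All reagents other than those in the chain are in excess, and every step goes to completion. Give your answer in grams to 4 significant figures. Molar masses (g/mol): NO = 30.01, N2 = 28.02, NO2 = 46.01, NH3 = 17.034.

1051 g

n(N2) = 320.1 / 28.02 = 11.424 mol.
Reaction (1): N2→NH3 ratio 1:2 ⇒ n(NH3) = 22.848 mol.
Reaction (2): NH3→NO ratio 4:4 ⇒ n(NO) = 22.848 mol.
Reaction (3): NO→NO2 ratio 2:2 ⇒ n(NO2) = 22.848 mol.
Mass of NO2 = 22.848 × 46.01 = 1051.2 g.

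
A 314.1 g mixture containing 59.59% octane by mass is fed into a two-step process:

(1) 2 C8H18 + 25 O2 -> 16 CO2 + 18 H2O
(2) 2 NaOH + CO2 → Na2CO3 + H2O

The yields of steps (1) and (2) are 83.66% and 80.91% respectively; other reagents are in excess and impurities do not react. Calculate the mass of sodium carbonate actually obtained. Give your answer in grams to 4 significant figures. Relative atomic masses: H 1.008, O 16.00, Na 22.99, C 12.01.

940.5 g

Pure C8H18 = 314.1 × 0.5959 = 187.17 g.
M(C8H18) = 8(12.01) + 18(1.008) = 114.224 g/mol.
M(Na2CO3) = 2(22.99) + 12.01 + 3(16.00) = 105.99 g/mol.
n(C8H18) = 187.17 / 114.224 = 1.6386 mol.
Step 1 (C8H18:CO2 = 2:16): theoretical n(CO2) = 13.109 mol; at 83.66% yield, n(CO2) = 10.967 mol.
Step 2 (CO2:Na2CO3 = 1:1): theoretical n(Na2CO3) = 10.967 mol, so theoretical mass = 10.967 × 105.99 = 1162.4 g.
At 80.91% yield, actual mass of Na2CO3 = 1162.4 × 0.8091 = 940.50 g.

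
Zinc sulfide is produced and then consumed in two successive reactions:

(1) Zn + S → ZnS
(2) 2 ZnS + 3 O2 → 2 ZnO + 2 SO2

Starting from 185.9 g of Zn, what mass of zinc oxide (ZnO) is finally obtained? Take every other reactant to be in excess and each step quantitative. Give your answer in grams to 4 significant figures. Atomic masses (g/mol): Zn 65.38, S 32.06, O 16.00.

M(Zn) = 65.38 g/mol.
M(ZnO) = 65.38 + 16.00 = 81.38 g/mol.
n(Zn) = 185.90 / 65.38 = 2.8434 mol.
Step 1 gives a 1:1 ratio of Zn to ZnS, so n(ZnS) = 2.8434 mol.
In step 2 the ZnS:ZnO ratio is 2:2, so n(ZnO) = 2.8434 mol.
Mass of ZnO = 2.8434 × 81.38 = 231.39 g.

231.4 g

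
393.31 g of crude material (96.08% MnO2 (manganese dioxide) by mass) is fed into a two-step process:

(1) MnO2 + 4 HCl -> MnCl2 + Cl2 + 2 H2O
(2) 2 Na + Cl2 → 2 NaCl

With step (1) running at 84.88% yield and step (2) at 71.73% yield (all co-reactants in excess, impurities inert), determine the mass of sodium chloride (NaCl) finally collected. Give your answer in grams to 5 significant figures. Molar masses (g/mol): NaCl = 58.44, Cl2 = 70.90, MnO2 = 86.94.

309.31 g

Pure MnO2 = 393.31 × 0.9608 = 377.892 g.
n(MnO2) = 377.892 / 86.94 = 4.34659 mol.
Step 1 (MnO2:Cl2 = 1:1): theoretical n(Cl2) = 4.34659 mol; at 84.88% yield, n(Cl2) = 3.68938 mol.
Step 2 (Cl2:NaCl = 1:2): theoretical n(NaCl) = 7.37877 mol, so theoretical mass = 7.37877 × 58.44 = 431.215 g.
At 71.73% yield, actual mass of NaCl = 431.215 × 0.7173 = 309.311 g.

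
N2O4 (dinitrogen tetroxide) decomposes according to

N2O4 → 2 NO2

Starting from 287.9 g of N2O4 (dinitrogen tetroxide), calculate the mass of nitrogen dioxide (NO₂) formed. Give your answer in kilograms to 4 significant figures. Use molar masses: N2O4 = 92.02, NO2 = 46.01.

n(N2O4) = 287.90 g / 92.02 g/mol = 3.1287 mol.
From the equation the N2O4:NO2 mole ratio is 1:2, so n(NO2) = 3.1287 × 2/1 = 6.2573 mol.
Mass of NO2 = 6.2573 mol × 46.01 g/mol = 287.90 g.
Converting to kg: 287.90 g = 0.2879 kg.

0.2879 kg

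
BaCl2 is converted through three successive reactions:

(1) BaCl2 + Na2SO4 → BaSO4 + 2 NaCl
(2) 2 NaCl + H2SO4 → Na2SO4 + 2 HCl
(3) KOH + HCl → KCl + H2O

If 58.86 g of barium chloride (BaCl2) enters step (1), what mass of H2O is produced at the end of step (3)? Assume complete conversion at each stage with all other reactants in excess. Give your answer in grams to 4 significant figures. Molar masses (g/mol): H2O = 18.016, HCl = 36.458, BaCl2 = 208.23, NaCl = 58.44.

10.19 g

n(BaCl2) = 58.86 / 208.23 = 0.28267 mol.
Reaction (1): BaCl2→NaCl ratio 1:2 ⇒ n(NaCl) = 0.56534 mol.
Reaction (2): NaCl→HCl ratio 2:2 ⇒ n(HCl) = 0.56534 mol.
Reaction (3): HCl→H2O ratio 1:1 ⇒ n(H2O) = 0.56534 mol.
Mass of H2O = 0.56534 × 18.016 = 10.185 g.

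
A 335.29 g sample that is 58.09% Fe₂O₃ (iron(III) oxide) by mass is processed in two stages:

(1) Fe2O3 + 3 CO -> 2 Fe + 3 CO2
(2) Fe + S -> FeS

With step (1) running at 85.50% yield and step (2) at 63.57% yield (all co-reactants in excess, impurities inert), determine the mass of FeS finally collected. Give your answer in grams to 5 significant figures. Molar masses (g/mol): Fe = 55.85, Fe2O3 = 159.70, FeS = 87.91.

Pure Fe2O3 = 335.29 × 0.5809 = 194.770 g.
n(Fe2O3) = 194.770 / 159.70 = 1.21960 mol.
Step 1 (Fe2O3:Fe = 1:2): theoretical n(Fe) = 2.43920 mol; at 85.50% yield, n(Fe) = 2.08551 mol.
Step 2 (Fe:FeS = 1:1): theoretical n(FeS) = 2.08551 mol, so theoretical mass = 2.08551 × 87.91 = 183.338 g.
At 63.57% yield, actual mass of FeS = 183.338 × 0.6357 = 116.548 g.

116.55 g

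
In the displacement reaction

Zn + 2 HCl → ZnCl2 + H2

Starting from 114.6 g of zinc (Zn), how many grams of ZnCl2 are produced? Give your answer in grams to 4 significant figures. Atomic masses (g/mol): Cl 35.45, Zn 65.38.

238.9 g

M(Zn) = 65.38 g/mol.
M(ZnCl2) = 65.38 + 2(35.45) = 136.28 g/mol.
n(Zn) = 114.60 g / 65.38 g/mol = 1.7528 mol.
From the equation the Zn:ZnCl2 mole ratio is 1:1, so n(ZnCl2) = 1.7528 × 1/1 = 1.7528 mol.
Mass of ZnCl2 = 1.7528 mol × 136.28 g/mol = 238.88 g.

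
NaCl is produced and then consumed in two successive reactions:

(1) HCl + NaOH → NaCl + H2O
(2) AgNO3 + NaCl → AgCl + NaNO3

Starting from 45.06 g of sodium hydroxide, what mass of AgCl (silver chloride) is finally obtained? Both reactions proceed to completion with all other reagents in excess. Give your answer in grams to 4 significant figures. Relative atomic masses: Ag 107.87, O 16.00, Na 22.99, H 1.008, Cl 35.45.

161.5 g

M(NaOH) = 22.99 + 16.00 + 1.008 = 39.998 g/mol.
M(AgCl) = 107.87 + 35.45 = 143.32 g/mol.
n(NaOH) = 45.060 / 39.998 = 1.1266 mol.
Step 1 gives a 1:1 ratio of NaOH to NaCl, so n(NaCl) = 1.1266 mol.
In step 2 the NaCl:AgCl ratio is 1:1, so n(AgCl) = 1.1266 mol.
Mass of AgCl = 1.1266 × 143.32 = 161.46 g.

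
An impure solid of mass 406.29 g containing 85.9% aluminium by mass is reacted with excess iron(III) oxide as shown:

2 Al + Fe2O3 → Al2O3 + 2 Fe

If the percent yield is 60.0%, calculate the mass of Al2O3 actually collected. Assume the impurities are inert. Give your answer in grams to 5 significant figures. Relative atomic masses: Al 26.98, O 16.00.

395.67 g

Pure Al available = 406.29 g × 0.859 = 349.003 g.
M(Al) = 26.98 g/mol.
M(Al2O3) = 2(26.98) + 3(16.00) = 101.96 g/mol.
n(Al) = 349.003 g / 26.98 g/mol = 12.9356 mol.
From the equation the Al:Al2O3 mole ratio is 2:1, so n(Al2O3) = 12.9356 × 1/2 = 6.46781 mol.
Mass of Al2O3 = 6.46781 mol × 101.96 g/mol = 659.458 g.
Actual mass collected = 659.458 g × 0.600 = 395.675 g.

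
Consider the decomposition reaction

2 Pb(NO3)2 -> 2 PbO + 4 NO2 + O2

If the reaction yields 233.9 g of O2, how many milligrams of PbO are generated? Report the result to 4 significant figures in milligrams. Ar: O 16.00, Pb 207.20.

M(O2) = 2(16.00) = 32.00 g/mol.
M(PbO) = 207.20 + 16.00 = 223.20 g/mol.
n(O2) = 233.90 g / 32.00 g/mol = 7.3094 mol.
From the equation the O2:PbO mole ratio is 1:2, so n(PbO) = 7.3094 × 2/1 = 14.619 mol.
Mass of PbO = 14.619 mol × 223.20 g/mol = 3262.9 g.
Converting to mg: 3262.9 g = 3263000 mg.

3263000 mg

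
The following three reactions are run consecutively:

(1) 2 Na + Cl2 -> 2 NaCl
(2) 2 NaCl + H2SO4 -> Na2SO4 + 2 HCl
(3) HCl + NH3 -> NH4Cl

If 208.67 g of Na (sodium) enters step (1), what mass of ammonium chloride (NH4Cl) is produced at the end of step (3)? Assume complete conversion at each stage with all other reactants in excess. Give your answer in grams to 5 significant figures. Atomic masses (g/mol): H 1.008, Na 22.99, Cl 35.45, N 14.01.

M(Na) = 22.99 g/mol.
M(NH4Cl) = 14.01 + 4(1.008) + 35.45 = 53.492 g/mol.
n(Na) = 208.67 / 22.99 = 9.07656 mol.
Reaction (1): Na→NaCl ratio 2:2 ⇒ n(NaCl) = 9.07656 mol.
Reaction (2): NaCl→HCl ratio 2:2 ⇒ n(HCl) = 9.07656 mol.
Reaction (3): HCl→NH4Cl ratio 1:1 ⇒ n(NH4Cl) = 9.07656 mol.
Mass of NH4Cl = 9.07656 × 53.492 = 485.523 g.

485.52 g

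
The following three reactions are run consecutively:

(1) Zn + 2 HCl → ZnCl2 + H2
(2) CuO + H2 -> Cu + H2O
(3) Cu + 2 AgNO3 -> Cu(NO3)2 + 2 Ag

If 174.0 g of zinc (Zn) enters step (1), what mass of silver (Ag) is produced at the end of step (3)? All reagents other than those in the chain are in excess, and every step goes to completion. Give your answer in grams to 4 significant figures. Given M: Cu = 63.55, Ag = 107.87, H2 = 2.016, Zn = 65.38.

574.2 g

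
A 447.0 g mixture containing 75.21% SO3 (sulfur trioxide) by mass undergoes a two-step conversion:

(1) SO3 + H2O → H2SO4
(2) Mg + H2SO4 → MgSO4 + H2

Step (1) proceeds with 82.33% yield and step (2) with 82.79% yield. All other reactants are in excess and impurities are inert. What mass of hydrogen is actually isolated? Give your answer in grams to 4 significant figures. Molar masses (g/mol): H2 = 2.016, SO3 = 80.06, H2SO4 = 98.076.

Pure SO3 = 447.0 × 0.7521 = 336.19 g.
n(SO3) = 336.19 / 80.06 = 4.1992 mol.
Step 1 (SO3:H2SO4 = 1:1): theoretical n(H2SO4) = 4.1992 mol; at 82.33% yield, n(H2SO4) = 3.4572 mol.
Step 2 (H2SO4:H2 = 1:1): theoretical n(H2) = 3.4572 mol, so theoretical mass = 3.4572 × 2.016 = 6.9697 g.
At 82.79% yield, actual mass of H2 = 6.9697 × 0.8279 = 5.7702 g.

5.770 g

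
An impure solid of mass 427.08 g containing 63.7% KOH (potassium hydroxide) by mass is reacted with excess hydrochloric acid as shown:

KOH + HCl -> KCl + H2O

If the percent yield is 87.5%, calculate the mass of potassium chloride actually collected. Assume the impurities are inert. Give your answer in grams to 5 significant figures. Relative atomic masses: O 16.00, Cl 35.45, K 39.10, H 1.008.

Pure KOH available = 427.08 g × 0.637 = 272.050 g.
M(KOH) = 39.10 + 16.00 + 1.008 = 56.108 g/mol.
M(KCl) = 39.10 + 35.45 = 74.55 g/mol.
n(KOH) = 272.050 g / 56.108 g/mol = 4.84868 mol.
From the equation the KOH:KCl mole ratio is 1:1, so n(KCl) = 4.84868 × 1/1 = 4.84868 mol.
Mass of KCl = 4.84868 mol × 74.55 g/mol = 361.469 g.
Actual mass collected = 361.469 g × 0.875 = 316.286 g.

316.29 g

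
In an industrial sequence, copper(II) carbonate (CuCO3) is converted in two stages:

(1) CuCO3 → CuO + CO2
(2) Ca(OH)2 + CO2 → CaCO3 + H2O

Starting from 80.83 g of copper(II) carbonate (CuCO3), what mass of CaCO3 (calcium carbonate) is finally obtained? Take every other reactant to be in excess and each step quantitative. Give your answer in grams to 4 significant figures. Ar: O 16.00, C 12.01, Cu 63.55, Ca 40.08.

65.48 g

M(CuCO3) = 63.55 + 12.01 + 3(16.00) = 123.56 g/mol.
M(CaCO3) = 40.08 + 12.01 + 3(16.00) = 100.09 g/mol.
n(CuCO3) = 80.830 / 123.56 = 0.65418 mol.
Step 1 gives a 1:1 ratio of CuCO3 to CO2, so n(CO2) = 0.65418 mol.
In step 2 the CO2:CaCO3 ratio is 1:1, so n(CaCO3) = 0.65418 mol.
Mass of CaCO3 = 0.65418 × 100.09 = 65.476 g.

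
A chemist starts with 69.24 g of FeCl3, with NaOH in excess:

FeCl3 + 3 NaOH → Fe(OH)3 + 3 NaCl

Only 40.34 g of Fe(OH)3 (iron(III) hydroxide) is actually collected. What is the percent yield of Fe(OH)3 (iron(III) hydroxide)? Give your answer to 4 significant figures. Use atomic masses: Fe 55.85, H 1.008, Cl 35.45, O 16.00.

88.42 %

M(FeCl3) = 55.85 + 3(35.45) = 162.20 g/mol.
M(Fe(OH)3) = 55.85 + 3(16.00) + 3(1.008) = 106.874 g/mol.
n(FeCl3) = 69.240 g / 162.20 g/mol = 0.42688 mol.
From the equation the FeCl3:Fe(OH)3 mole ratio is 1:1, so n(Fe(OH)3) = 0.42688 × 1/1 = 0.42688 mol.
Mass of Fe(OH)3 = 0.42688 mol × 106.874 g/mol = 45.622 g.
This is the theoretical yield. Percent yield = 40.34 g / 45.622 g × 100% = 88.421%.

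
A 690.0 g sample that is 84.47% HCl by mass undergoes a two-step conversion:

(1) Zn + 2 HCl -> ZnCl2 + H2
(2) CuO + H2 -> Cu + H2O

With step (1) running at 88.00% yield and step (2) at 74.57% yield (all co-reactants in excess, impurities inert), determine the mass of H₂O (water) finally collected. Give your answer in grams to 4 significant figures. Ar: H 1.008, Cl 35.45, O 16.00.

Pure HCl = 690.0 × 0.8447 = 582.84 g.
M(HCl) = 1.008 + 35.45 = 36.458 g/mol.
M(H2O) = 2(1.008) + 16.00 = 18.016 g/mol.
n(HCl) = 582.84 / 36.458 = 15.987 mol.
Step 1 (HCl:H2 = 2:1): theoretical n(H2) = 7.9933 mol; at 88.00% yield, n(H2) = 7.0341 mol.
Step 2 (H2:H2O = 1:1): theoretical n(H2O) = 7.0341 mol, so theoretical mass = 7.0341 × 18.016 = 126.73 g.
At 74.57% yield, actual mass of H2O = 126.73 × 0.7457 = 94.500 g.

94.50 g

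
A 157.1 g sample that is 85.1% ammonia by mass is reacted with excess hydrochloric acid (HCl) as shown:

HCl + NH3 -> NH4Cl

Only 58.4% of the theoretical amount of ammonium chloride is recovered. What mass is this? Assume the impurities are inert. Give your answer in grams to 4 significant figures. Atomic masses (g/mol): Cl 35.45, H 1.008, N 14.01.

Pure NH3 available = 157.1 g × 0.851 = 133.69 g.
M(NH3) = 14.01 + 3(1.008) = 17.034 g/mol.
M(NH4Cl) = 14.01 + 4(1.008) + 35.45 = 53.492 g/mol.
n(NH3) = 133.69 g / 17.034 g/mol = 7.8485 mol.
From the equation the NH3:NH4Cl mole ratio is 1:1, so n(NH4Cl) = 7.8485 × 1/1 = 7.8485 mol.
Mass of NH4Cl = 7.8485 mol × 53.492 g/mol = 419.83 g.
Actual mass collected = 419.83 g × 0.584 = 245.18 g.

245.2 g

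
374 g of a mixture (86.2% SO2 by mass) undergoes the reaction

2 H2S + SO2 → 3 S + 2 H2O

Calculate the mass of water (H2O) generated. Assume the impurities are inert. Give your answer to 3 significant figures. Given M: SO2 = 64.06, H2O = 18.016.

Mass of pure SO2 = 374 g × 0.862 = 322.4 g.
n(SO2) = 322.4 g / 64.06 g/mol = 5.033 mol.
From the equation the SO2:H2O mole ratio is 1:2, so n(H2O) = 5.033 × 2/1 = 10.07 mol.
Mass of H2O = 10.07 mol × 18.016 g/mol = 181.3 g.

181 g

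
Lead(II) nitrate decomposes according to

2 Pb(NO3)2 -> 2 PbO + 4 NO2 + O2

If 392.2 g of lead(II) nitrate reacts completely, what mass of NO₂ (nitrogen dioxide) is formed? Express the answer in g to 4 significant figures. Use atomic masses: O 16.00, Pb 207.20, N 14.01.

M(Pb(NO3)2) = 207.20 + 2(14.01) + 6(16.00) = 331.22 g/mol.
M(NO2) = 14.01 + 2(16.00) = 46.01 g/mol.
n(Pb(NO3)2) = 392.20 g / 331.22 g/mol = 1.1841 mol.
From the equation the Pb(NO3)2:NO2 mole ratio is 2:4, so n(NO2) = 1.1841 × 4/2 = 2.3682 mol.
Mass of NO2 = 2.3682 mol × 46.01 g/mol = 108.96 g.

109.0 g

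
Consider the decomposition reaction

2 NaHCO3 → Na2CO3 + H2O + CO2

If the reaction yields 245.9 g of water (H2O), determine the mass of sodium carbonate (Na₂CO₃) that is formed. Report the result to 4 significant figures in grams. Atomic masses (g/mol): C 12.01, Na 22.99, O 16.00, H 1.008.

M(H2O) = 2(1.008) + 16.00 = 18.016 g/mol.
M(Na2CO3) = 2(22.99) + 12.01 + 3(16.00) = 105.99 g/mol.
n(H2O) = 245.90 g / 18.016 g/mol = 13.649 mol.
From the equation the H2O:Na2CO3 mole ratio is 1:1, so n(Na2CO3) = 13.649 × 1/1 = 13.649 mol.
Mass of Na2CO3 = 13.649 mol × 105.99 g/mol = 1446.7 g.

1447 g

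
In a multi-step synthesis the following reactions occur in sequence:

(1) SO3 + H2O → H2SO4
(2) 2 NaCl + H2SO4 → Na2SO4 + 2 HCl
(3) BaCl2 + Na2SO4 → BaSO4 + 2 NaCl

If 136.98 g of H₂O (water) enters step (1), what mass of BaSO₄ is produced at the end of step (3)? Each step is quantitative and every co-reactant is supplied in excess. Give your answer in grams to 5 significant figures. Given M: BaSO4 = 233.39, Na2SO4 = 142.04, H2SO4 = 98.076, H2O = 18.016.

n(H2O) = 136.98 / 18.016 = 7.60324 mol.
Reaction (1): H2O→H2SO4 ratio 1:1 ⇒ n(H2SO4) = 7.60324 mol.
Reaction (2): H2SO4→Na2SO4 ratio 1:1 ⇒ n(Na2SO4) = 7.60324 mol.
Reaction (3): Na2SO4→BaSO4 ratio 1:1 ⇒ n(BaSO4) = 7.60324 mol.
Mass of BaSO4 = 7.60324 × 233.39 = 1774.52 g.

1774.5 g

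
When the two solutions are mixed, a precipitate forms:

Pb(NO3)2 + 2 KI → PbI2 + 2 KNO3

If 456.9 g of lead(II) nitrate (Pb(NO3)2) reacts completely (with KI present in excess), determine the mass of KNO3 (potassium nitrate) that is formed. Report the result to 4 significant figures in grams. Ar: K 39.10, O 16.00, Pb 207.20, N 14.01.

279.0 g

M(Pb(NO3)2) = 207.20 + 2(14.01) + 6(16.00) = 331.22 g/mol.
M(KNO3) = 39.10 + 14.01 + 3(16.00) = 101.11 g/mol.
n(Pb(NO3)2) = 456.90 g / 331.22 g/mol = 1.3794 mol.
From the equation the Pb(NO3)2:KNO3 mole ratio is 1:2, so n(KNO3) = 1.3794 × 2/1 = 2.7589 mol.
Mass of KNO3 = 2.7589 mol × 101.11 g/mol = 278.95 g.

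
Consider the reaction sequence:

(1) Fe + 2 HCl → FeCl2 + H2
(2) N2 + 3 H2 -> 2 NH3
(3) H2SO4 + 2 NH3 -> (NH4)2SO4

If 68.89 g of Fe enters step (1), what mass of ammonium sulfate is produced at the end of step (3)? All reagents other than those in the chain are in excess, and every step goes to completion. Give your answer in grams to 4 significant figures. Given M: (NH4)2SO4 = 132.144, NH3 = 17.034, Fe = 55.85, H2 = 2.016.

n(Fe) = 68.89 / 55.85 = 1.2335 mol.
Reaction (1): Fe→H2 ratio 1:1 ⇒ n(H2) = 1.2335 mol.
Reaction (2): H2→NH3 ratio 3:2 ⇒ n(NH3) = 0.82232 mol.
Reaction (3): NH3→(NH4)2SO4 ratio 2:1 ⇒ n((NH4)2SO4) = 0.41116 mol.
Mass of (NH4)2SO4 = 0.41116 × 132.144 = 54.332 g.

54.33 g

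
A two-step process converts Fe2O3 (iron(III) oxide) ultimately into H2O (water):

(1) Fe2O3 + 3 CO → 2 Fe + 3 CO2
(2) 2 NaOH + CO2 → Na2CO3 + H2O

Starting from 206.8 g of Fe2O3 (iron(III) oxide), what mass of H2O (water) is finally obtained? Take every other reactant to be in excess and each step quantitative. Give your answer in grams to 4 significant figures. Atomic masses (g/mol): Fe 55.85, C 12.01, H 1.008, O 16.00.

M(Fe2O3) = 2(55.85) + 3(16.00) = 159.70 g/mol.
M(H2O) = 2(1.008) + 16.00 = 18.016 g/mol.
n(Fe2O3) = 206.80 / 159.70 = 1.2949 mol.
Step 1 gives a 1:3 ratio of Fe2O3 to CO2, so n(CO2) = 3.8848 mol.
In step 2 the CO2:H2O ratio is 1:1, so n(H2O) = 3.8848 mol.
Mass of H2O = 3.8848 × 18.016 = 69.988 g.

69.99 g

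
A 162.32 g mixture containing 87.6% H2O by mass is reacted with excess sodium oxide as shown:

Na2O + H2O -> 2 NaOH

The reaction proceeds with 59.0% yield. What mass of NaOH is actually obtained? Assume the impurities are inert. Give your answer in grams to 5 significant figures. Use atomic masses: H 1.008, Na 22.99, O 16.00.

Pure H2O available = 162.32 g × 0.876 = 142.192 g.
M(H2O) = 2(1.008) + 16.00 = 18.016 g/mol.
M(NaOH) = 22.99 + 16.00 + 1.008 = 39.998 g/mol.
n(H2O) = 142.192 g / 18.016 g/mol = 7.89256 mol.
From the equation the H2O:NaOH mole ratio is 1:2, so n(NaOH) = 7.89256 × 2/1 = 15.7851 mol.
Mass of NaOH = 15.7851 mol × 39.998 g/mol = 631.373 g.
Actual mass collected = 631.373 g × 0.590 = 372.510 g.

372.51 g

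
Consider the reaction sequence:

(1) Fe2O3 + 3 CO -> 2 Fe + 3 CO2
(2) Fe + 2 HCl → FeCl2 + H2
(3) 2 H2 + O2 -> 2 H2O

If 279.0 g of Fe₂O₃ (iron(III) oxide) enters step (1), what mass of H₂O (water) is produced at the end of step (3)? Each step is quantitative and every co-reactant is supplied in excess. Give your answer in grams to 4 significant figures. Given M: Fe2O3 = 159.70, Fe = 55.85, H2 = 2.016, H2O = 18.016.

62.95 g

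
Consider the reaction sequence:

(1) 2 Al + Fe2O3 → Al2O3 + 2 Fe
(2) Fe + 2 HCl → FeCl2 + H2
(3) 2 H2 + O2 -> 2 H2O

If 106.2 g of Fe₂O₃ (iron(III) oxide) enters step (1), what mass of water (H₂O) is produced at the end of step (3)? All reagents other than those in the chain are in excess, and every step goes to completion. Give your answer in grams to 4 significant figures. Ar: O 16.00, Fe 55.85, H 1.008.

M(Fe2O3) = 2(55.85) + 3(16.00) = 159.70 g/mol.
M(H2O) = 2(1.008) + 16.00 = 18.016 g/mol.
n(Fe2O3) = 106.2 / 159.70 = 0.66500 mol.
Reaction (1): Fe2O3→Fe ratio 1:2 ⇒ n(Fe) = 1.3300 mol.
Reaction (2): Fe→H2 ratio 1:1 ⇒ n(H2) = 1.3300 mol.
Reaction (3): H2→H2O ratio 2:2 ⇒ n(H2O) = 1.3300 mol.
Mass of H2O = 1.3300 × 18.016 = 23.961 g.

23.96 g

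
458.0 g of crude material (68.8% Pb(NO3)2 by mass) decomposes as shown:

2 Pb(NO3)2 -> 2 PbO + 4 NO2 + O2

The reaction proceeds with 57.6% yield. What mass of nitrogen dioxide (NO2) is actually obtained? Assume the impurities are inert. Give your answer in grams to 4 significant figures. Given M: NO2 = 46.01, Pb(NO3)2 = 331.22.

Pure Pb(NO3)2 available = 458.0 g × 0.688 = 315.10 g.
n(Pb(NO3)2) = 315.10 g / 331.22 g/mol = 0.95134 mol.
From the equation the Pb(NO3)2:NO2 mole ratio is 2:4, so n(NO2) = 0.95134 × 4/2 = 1.9027 mol.
Mass of NO2 = 1.9027 mol × 46.01 g/mol = 87.543 g.
Actual mass collected = 87.543 g × 0.576 = 50.425 g.

50.42 g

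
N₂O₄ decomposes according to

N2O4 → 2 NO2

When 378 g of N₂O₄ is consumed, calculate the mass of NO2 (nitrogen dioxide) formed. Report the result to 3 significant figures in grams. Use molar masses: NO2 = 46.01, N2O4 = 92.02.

378 g

n(N2O4) = 378.0 g / 92.02 g/mol = 4.108 mol.
From the equation the N2O4:NO2 mole ratio is 1:2, so n(NO2) = 4.108 × 2/1 = 8.216 mol.
Mass of NO2 = 8.216 mol × 46.01 g/mol = 378.0 g.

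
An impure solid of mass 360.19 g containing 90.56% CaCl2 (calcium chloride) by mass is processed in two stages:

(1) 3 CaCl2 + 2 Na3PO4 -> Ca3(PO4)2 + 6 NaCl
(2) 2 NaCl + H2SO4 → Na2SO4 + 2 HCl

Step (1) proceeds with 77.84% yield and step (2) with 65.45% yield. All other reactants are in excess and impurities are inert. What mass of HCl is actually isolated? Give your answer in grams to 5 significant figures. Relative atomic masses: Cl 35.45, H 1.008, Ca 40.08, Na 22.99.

109.18 g

Pure CaCl2 = 360.19 × 0.9056 = 326.188 g.
M(CaCl2) = 40.08 + 2(35.45) = 110.98 g/mol.
M(HCl) = 1.008 + 35.45 = 36.458 g/mol.
n(CaCl2) = 326.188 / 110.98 = 2.93916 mol.
Step 1 (CaCl2:NaCl = 3:6): theoretical n(NaCl) = 5.87832 mol; at 77.84% yield, n(NaCl) = 4.57569 mol.
Step 2 (NaCl:HCl = 2:2): theoretical n(HCl) = 4.57569 mol, so theoretical mass = 4.57569 × 36.458 = 166.820 g.
At 65.45% yield, actual mass of HCl = 166.820 × 0.6545 = 109.184 g.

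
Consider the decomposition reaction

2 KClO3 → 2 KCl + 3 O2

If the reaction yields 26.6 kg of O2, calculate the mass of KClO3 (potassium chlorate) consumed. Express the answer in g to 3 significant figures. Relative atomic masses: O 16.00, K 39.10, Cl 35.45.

M(O2) = 2(16.00) = 32.00 g/mol.
M(KClO3) = 39.10 + 35.45 + 3(16.00) = 122.55 g/mol.
Convert: 26.6 kg = 26600 g.
n(O2) = 26600 g / 32.00 g/mol = 831.2 mol.
From the equation the O2:KClO3 mole ratio is 3:2, so n(KClO3) = 831.2 × 2/3 = 554.2 mol.
Mass of KClO3 = 554.2 mol × 122.55 g/mol = 67910 g.

67900 g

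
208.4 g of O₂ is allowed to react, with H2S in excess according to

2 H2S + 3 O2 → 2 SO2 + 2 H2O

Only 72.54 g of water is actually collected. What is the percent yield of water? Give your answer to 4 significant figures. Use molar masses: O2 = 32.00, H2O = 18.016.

n(O2) = 208.40 g / 32.00 g/mol = 6.5125 mol.
From the equation the O2:H2O mole ratio is 3:2, so n(H2O) = 6.5125 × 2/3 = 4.3417 mol.
Mass of H2O = 4.3417 mol × 18.016 g/mol = 78.219 g.
This is the theoretical yield. Percent yield = 72.54 g / 78.219 g × 100% = 92.739%.

92.74 %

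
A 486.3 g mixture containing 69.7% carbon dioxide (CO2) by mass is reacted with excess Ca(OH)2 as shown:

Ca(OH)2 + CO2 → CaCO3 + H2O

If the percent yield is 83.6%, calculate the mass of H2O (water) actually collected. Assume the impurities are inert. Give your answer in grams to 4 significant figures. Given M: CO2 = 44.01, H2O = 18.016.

Pure CO2 available = 486.3 g × 0.697 = 338.95 g.
n(CO2) = 338.95 g / 44.01 g/mol = 7.7017 mol.
From the equation the CO2:H2O mole ratio is 1:1, so n(H2O) = 7.7017 × 1/1 = 7.7017 mol.
Mass of H2O = 7.7017 mol × 18.016 g/mol = 138.75 g.
Actual mass collected = 138.75 g × 0.836 = 116.00 g.

116.0 g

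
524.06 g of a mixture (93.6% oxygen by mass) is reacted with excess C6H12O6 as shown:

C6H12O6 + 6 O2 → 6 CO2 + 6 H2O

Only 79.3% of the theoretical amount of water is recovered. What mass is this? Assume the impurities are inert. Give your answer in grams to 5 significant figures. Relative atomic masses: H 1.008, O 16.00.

Pure O2 available = 524.06 g × 0.936 = 490.520 g.
M(O2) = 2(16.00) = 32.00 g/mol.
M(H2O) = 2(1.008) + 16.00 = 18.016 g/mol.
n(O2) = 490.520 g / 32.00 g/mol = 15.3288 mol.
From the equation the O2:H2O mole ratio is 6:6, so n(H2O) = 15.3288 × 6/6 = 15.3288 mol.
Mass of H2O = 15.3288 mol × 18.016 g/mol = 276.163 g.
Actual mass collected = 276.163 g × 0.793 = 218.997 g.

219.00 g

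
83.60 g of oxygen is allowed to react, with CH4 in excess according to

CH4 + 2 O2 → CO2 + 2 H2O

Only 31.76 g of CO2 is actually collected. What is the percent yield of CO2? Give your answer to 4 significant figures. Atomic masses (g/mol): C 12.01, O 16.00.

55.25 %

M(O2) = 2(16.00) = 32.00 g/mol.
M(CO2) = 12.01 + 2(16.00) = 44.01 g/mol.
n(O2) = 83.600 g / 32.00 g/mol = 2.6125 mol.
From the equation the O2:CO2 mole ratio is 2:1, so n(CO2) = 2.6125 × 1/2 = 1.3062 mol.
Mass of CO2 = 1.3062 mol × 44.01 g/mol = 57.488 g.
This is the theoretical yield. Percent yield = 31.76 g / 57.488 g × 100% = 55.246%.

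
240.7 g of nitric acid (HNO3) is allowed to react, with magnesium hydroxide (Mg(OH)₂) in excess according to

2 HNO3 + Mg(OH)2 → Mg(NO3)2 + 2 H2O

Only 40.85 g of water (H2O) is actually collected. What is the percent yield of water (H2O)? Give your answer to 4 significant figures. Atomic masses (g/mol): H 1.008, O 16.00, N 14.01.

M(HNO3) = 1.008 + 14.01 + 3(16.00) = 63.018 g/mol.
M(H2O) = 2(1.008) + 16.00 = 18.016 g/mol.
n(HNO3) = 240.70 g / 63.018 g/mol = 3.8195 mol.
From the equation the HNO3:H2O mole ratio is 2:2, so n(H2O) = 3.8195 × 2/2 = 3.8195 mol.
Mass of H2O = 3.8195 mol × 18.016 g/mol = 68.813 g.
This is the theoretical yield. Percent yield = 40.85 g / 68.813 g × 100% = 59.364%.

59.36 %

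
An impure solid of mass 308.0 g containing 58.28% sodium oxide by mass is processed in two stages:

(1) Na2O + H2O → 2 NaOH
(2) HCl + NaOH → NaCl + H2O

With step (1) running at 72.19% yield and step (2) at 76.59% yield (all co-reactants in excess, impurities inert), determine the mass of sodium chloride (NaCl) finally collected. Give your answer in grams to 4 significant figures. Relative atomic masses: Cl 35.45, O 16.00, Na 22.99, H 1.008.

187.2 g

Pure Na2O = 308.0 × 0.5828 = 179.50 g.
M(Na2O) = 2(22.99) + 16.00 = 61.98 g/mol.
M(NaCl) = 22.99 + 35.45 = 58.44 g/mol.
n(Na2O) = 179.50 / 61.98 = 2.8961 mol.
Step 1 (Na2O:NaOH = 1:2): theoretical n(NaOH) = 5.7923 mol; at 72.19% yield, n(NaOH) = 4.1814 mol.
Step 2 (NaOH:NaCl = 1:1): theoretical n(NaCl) = 4.1814 mol, so theoretical mass = 4.1814 × 58.44 = 244.36 g.
At 76.59% yield, actual mass of NaCl = 244.36 × 0.7659 = 187.16 g.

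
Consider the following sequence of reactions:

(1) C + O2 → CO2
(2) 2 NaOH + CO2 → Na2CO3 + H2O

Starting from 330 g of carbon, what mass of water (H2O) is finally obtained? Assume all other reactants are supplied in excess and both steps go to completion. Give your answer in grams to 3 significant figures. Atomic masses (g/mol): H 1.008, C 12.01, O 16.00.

M(C) = 12.01 g/mol.
M(H2O) = 2(1.008) + 16.00 = 18.016 g/mol.
n(C) = 330.0 / 12.01 = 27.48 mol.
Step 1 gives a 1:1 ratio of C to CO2, so n(CO2) = 27.48 mol.
In step 2 the CO2:H2O ratio is 1:1, so n(H2O) = 27.48 mol.
Mass of H2O = 27.48 × 18.016 = 495.0 g.

495 g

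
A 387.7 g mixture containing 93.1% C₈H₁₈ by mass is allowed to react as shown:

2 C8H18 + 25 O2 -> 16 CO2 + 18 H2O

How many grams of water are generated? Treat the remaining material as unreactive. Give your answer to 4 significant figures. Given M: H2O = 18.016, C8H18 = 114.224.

Mass of pure C8H18 = 387.7 g × 0.931 = 360.95 g.
n(C8H18) = 360.95 g / 114.224 g/mol = 3.1600 mol.
From the equation the C8H18:H2O mole ratio is 2:18, so n(H2O) = 3.1600 × 18/2 = 28.440 mol.
Mass of H2O = 28.440 mol × 18.016 g/mol = 512.38 g.

512.4 g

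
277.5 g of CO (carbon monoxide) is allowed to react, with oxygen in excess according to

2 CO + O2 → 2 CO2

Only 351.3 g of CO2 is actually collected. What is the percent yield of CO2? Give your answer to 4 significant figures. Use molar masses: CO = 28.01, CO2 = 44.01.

80.57 %

n(CO) = 277.50 g / 28.01 g/mol = 9.9072 mol.
From the equation the CO:CO2 mole ratio is 2:2, so n(CO2) = 9.9072 × 2/2 = 9.9072 mol.
Mass of CO2 = 9.9072 mol × 44.01 g/mol = 436.01 g.
This is the theoretical yield. Percent yield = 351.3 g / 436.01 g × 100% = 80.571%.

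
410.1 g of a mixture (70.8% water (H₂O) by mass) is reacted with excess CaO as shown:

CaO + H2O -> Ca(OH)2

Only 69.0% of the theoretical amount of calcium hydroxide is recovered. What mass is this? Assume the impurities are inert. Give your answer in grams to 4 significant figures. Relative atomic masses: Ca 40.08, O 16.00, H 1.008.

824.0 g

Pure H2O available = 410.1 g × 0.708 = 290.35 g.
M(H2O) = 2(1.008) + 16.00 = 18.016 g/mol.
M(Ca(OH)2) = 40.08 + 2(16.00) + 2(1.008) = 74.096 g/mol.
n(H2O) = 290.35 g / 18.016 g/mol = 16.116 mol.
From the equation the H2O:Ca(OH)2 mole ratio is 1:1, so n(Ca(OH)2) = 16.116 × 1/1 = 16.116 mol.
Mass of Ca(OH)2 = 16.116 mol × 74.096 g/mol = 1194.2 g.
Actual mass collected = 1194.2 g × 0.690 = 823.96 g.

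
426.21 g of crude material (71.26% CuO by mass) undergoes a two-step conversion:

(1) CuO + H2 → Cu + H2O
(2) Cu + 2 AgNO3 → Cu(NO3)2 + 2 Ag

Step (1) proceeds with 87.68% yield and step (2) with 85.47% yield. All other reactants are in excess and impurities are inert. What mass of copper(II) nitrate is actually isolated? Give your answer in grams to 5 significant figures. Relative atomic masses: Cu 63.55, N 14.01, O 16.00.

Pure CuO = 426.21 × 0.7126 = 303.717 g.
M(CuO) = 63.55 + 16.00 = 79.55 g/mol.
M(Cu(NO3)2) = 63.55 + 2(14.01) + 6(16.00) = 187.57 g/mol.
n(CuO) = 303.717 / 79.55 = 3.81794 mol.
Step 1 (CuO:Cu = 1:1): theoretical n(Cu) = 3.81794 mol; at 87.68% yield, n(Cu) = 3.34757 mol.
Step 2 (Cu:Cu(NO3)2 = 1:1): theoretical n(Cu(NO3)2) = 3.34757 mol, so theoretical mass = 3.34757 × 187.57 = 627.904 g.
At 85.47% yield, actual mass of Cu(NO3)2 = 627.904 × 0.8547 = 536.669 g.

536.67 g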